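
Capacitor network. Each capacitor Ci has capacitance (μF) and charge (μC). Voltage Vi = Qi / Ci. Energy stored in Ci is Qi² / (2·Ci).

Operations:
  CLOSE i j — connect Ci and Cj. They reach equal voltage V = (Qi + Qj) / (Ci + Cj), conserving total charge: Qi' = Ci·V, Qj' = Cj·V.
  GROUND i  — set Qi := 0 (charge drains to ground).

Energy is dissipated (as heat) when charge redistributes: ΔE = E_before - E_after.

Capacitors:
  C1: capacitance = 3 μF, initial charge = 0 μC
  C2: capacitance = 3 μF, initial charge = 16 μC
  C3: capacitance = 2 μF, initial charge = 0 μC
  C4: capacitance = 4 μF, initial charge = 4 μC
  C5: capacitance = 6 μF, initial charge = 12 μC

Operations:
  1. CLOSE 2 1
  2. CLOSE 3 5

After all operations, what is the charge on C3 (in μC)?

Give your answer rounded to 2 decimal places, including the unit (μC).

Initial: C1(3μF, Q=0μC, V=0.00V), C2(3μF, Q=16μC, V=5.33V), C3(2μF, Q=0μC, V=0.00V), C4(4μF, Q=4μC, V=1.00V), C5(6μF, Q=12μC, V=2.00V)
Op 1: CLOSE 2-1: Q_total=16.00, C_total=6.00, V=2.67; Q2=8.00, Q1=8.00; dissipated=21.333
Op 2: CLOSE 3-5: Q_total=12.00, C_total=8.00, V=1.50; Q3=3.00, Q5=9.00; dissipated=3.000
Final charges: Q1=8.00, Q2=8.00, Q3=3.00, Q4=4.00, Q5=9.00

Answer: 3.00 μC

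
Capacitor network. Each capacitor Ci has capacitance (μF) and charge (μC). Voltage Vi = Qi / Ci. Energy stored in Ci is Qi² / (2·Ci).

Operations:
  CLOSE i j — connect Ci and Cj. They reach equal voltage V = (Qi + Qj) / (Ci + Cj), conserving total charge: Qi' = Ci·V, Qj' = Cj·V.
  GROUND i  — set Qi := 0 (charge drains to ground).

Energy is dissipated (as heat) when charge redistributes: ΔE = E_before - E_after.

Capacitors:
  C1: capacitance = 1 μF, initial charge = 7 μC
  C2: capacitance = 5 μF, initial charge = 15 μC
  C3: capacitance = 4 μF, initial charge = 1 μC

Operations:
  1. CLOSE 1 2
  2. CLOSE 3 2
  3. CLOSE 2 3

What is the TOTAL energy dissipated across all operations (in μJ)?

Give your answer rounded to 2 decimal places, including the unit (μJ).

Initial: C1(1μF, Q=7μC, V=7.00V), C2(5μF, Q=15μC, V=3.00V), C3(4μF, Q=1μC, V=0.25V)
Op 1: CLOSE 1-2: Q_total=22.00, C_total=6.00, V=3.67; Q1=3.67, Q2=18.33; dissipated=6.667
Op 2: CLOSE 3-2: Q_total=19.33, C_total=9.00, V=2.15; Q3=8.59, Q2=10.74; dissipated=12.971
Op 3: CLOSE 2-3: Q_total=19.33, C_total=9.00, V=2.15; Q2=10.74, Q3=8.59; dissipated=0.000
Total dissipated: 19.637 μJ

Answer: 19.64 μJ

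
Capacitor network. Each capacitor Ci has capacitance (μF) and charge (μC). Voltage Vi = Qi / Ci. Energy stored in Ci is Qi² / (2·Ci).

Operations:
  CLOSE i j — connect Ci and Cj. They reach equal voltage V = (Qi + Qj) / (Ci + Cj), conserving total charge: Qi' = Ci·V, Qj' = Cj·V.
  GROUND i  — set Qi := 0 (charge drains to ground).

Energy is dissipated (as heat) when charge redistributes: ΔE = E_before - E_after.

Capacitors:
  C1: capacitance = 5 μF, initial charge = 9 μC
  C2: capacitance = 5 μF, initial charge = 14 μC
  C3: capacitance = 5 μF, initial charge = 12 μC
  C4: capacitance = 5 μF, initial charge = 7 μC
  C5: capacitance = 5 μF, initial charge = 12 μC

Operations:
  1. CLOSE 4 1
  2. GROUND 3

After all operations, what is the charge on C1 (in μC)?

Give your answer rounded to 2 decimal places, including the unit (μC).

Initial: C1(5μF, Q=9μC, V=1.80V), C2(5μF, Q=14μC, V=2.80V), C3(5μF, Q=12μC, V=2.40V), C4(5μF, Q=7μC, V=1.40V), C5(5μF, Q=12μC, V=2.40V)
Op 1: CLOSE 4-1: Q_total=16.00, C_total=10.00, V=1.60; Q4=8.00, Q1=8.00; dissipated=0.200
Op 2: GROUND 3: Q3=0; energy lost=14.400
Final charges: Q1=8.00, Q2=14.00, Q3=0.00, Q4=8.00, Q5=12.00

Answer: 8.00 μC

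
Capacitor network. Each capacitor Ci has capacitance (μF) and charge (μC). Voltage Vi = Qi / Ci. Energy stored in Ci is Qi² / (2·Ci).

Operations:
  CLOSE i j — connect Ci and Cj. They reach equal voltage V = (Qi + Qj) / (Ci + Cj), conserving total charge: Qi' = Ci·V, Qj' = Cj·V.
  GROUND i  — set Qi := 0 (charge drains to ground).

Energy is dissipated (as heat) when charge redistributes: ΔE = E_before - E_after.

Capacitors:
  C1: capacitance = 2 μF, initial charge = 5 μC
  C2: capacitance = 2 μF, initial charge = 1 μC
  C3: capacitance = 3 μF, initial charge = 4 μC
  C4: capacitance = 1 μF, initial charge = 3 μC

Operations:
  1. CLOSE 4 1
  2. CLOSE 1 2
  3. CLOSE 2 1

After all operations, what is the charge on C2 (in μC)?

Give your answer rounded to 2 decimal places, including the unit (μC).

Initial: C1(2μF, Q=5μC, V=2.50V), C2(2μF, Q=1μC, V=0.50V), C3(3μF, Q=4μC, V=1.33V), C4(1μF, Q=3μC, V=3.00V)
Op 1: CLOSE 4-1: Q_total=8.00, C_total=3.00, V=2.67; Q4=2.67, Q1=5.33; dissipated=0.083
Op 2: CLOSE 1-2: Q_total=6.33, C_total=4.00, V=1.58; Q1=3.17, Q2=3.17; dissipated=2.347
Op 3: CLOSE 2-1: Q_total=6.33, C_total=4.00, V=1.58; Q2=3.17, Q1=3.17; dissipated=0.000
Final charges: Q1=3.17, Q2=3.17, Q3=4.00, Q4=2.67

Answer: 3.17 μC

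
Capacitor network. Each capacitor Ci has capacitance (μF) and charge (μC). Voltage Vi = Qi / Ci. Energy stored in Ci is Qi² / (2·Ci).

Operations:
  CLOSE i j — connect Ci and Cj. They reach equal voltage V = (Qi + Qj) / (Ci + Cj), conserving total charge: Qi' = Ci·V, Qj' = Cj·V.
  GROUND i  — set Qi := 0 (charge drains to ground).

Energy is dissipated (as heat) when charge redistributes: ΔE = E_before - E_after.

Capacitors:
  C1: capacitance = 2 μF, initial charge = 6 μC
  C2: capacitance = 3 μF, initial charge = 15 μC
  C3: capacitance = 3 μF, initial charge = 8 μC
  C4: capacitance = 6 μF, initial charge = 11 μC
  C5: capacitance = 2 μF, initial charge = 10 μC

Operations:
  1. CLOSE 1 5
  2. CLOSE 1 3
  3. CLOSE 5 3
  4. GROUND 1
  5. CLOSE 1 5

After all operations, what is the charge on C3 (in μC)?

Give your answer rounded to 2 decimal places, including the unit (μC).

Initial: C1(2μF, Q=6μC, V=3.00V), C2(3μF, Q=15μC, V=5.00V), C3(3μF, Q=8μC, V=2.67V), C4(6μF, Q=11μC, V=1.83V), C5(2μF, Q=10μC, V=5.00V)
Op 1: CLOSE 1-5: Q_total=16.00, C_total=4.00, V=4.00; Q1=8.00, Q5=8.00; dissipated=2.000
Op 2: CLOSE 1-3: Q_total=16.00, C_total=5.00, V=3.20; Q1=6.40, Q3=9.60; dissipated=1.067
Op 3: CLOSE 5-3: Q_total=17.60, C_total=5.00, V=3.52; Q5=7.04, Q3=10.56; dissipated=0.384
Op 4: GROUND 1: Q1=0; energy lost=10.240
Op 5: CLOSE 1-5: Q_total=7.04, C_total=4.00, V=1.76; Q1=3.52, Q5=3.52; dissipated=6.195
Final charges: Q1=3.52, Q2=15.00, Q3=10.56, Q4=11.00, Q5=3.52

Answer: 10.56 μC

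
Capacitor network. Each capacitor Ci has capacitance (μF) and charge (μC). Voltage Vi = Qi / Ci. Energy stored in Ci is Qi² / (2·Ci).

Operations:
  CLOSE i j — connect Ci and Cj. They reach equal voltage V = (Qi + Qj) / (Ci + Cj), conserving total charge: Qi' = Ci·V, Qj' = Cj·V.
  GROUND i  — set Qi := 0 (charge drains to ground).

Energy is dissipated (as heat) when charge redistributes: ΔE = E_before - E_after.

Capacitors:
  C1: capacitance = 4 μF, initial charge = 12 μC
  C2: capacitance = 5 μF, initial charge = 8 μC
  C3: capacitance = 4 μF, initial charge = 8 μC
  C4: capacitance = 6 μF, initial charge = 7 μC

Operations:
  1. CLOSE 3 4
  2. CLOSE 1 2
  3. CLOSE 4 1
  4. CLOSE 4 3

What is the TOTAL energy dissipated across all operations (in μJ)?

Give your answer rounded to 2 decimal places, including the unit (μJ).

Answer: 3.74 μJ

Derivation:
Initial: C1(4μF, Q=12μC, V=3.00V), C2(5μF, Q=8μC, V=1.60V), C3(4μF, Q=8μC, V=2.00V), C4(6μF, Q=7μC, V=1.17V)
Op 1: CLOSE 3-4: Q_total=15.00, C_total=10.00, V=1.50; Q3=6.00, Q4=9.00; dissipated=0.833
Op 2: CLOSE 1-2: Q_total=20.00, C_total=9.00, V=2.22; Q1=8.89, Q2=11.11; dissipated=2.178
Op 3: CLOSE 4-1: Q_total=17.89, C_total=10.00, V=1.79; Q4=10.73, Q1=7.16; dissipated=0.626
Op 4: CLOSE 4-3: Q_total=16.73, C_total=10.00, V=1.67; Q4=10.04, Q3=6.69; dissipated=0.100
Total dissipated: 3.737 μJ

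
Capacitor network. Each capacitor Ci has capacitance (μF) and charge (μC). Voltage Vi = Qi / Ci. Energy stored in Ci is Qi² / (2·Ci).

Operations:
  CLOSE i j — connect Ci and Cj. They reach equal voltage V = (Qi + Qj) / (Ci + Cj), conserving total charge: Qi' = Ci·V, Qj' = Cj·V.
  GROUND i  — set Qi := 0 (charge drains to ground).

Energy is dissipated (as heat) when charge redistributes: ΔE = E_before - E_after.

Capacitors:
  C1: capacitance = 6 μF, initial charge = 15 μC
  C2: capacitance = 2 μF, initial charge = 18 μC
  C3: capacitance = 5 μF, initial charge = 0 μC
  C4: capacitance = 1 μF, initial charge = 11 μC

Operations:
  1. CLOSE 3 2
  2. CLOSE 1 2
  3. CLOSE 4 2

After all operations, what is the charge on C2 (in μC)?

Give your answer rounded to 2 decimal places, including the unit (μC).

Initial: C1(6μF, Q=15μC, V=2.50V), C2(2μF, Q=18μC, V=9.00V), C3(5μF, Q=0μC, V=0.00V), C4(1μF, Q=11μC, V=11.00V)
Op 1: CLOSE 3-2: Q_total=18.00, C_total=7.00, V=2.57; Q3=12.86, Q2=5.14; dissipated=57.857
Op 2: CLOSE 1-2: Q_total=20.14, C_total=8.00, V=2.52; Q1=15.11, Q2=5.04; dissipated=0.004
Op 3: CLOSE 4-2: Q_total=16.04, C_total=3.00, V=5.35; Q4=5.35, Q2=10.69; dissipated=23.982
Final charges: Q1=15.11, Q2=10.69, Q3=12.86, Q4=5.35

Answer: 10.69 μC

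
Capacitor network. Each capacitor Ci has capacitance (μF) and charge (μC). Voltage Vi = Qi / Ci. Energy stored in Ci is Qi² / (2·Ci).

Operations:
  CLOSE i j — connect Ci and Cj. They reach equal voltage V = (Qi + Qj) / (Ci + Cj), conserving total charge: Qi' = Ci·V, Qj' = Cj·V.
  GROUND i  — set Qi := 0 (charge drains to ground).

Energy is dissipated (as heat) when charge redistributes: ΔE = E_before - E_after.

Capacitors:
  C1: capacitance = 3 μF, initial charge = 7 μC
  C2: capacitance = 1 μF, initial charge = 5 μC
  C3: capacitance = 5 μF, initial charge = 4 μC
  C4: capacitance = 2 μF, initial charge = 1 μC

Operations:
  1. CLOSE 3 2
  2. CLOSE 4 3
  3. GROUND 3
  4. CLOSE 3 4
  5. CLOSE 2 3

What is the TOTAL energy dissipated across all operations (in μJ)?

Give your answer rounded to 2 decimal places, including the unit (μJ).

Initial: C1(3μF, Q=7μC, V=2.33V), C2(1μF, Q=5μC, V=5.00V), C3(5μF, Q=4μC, V=0.80V), C4(2μF, Q=1μC, V=0.50V)
Op 1: CLOSE 3-2: Q_total=9.00, C_total=6.00, V=1.50; Q3=7.50, Q2=1.50; dissipated=7.350
Op 2: CLOSE 4-3: Q_total=8.50, C_total=7.00, V=1.21; Q4=2.43, Q3=6.07; dissipated=0.714
Op 3: GROUND 3: Q3=0; energy lost=3.686
Op 4: CLOSE 3-4: Q_total=2.43, C_total=7.00, V=0.35; Q3=1.73, Q4=0.69; dissipated=1.053
Op 5: CLOSE 2-3: Q_total=3.23, C_total=6.00, V=0.54; Q2=0.54, Q3=2.70; dissipated=0.554
Total dissipated: 13.358 μJ

Answer: 13.36 μJ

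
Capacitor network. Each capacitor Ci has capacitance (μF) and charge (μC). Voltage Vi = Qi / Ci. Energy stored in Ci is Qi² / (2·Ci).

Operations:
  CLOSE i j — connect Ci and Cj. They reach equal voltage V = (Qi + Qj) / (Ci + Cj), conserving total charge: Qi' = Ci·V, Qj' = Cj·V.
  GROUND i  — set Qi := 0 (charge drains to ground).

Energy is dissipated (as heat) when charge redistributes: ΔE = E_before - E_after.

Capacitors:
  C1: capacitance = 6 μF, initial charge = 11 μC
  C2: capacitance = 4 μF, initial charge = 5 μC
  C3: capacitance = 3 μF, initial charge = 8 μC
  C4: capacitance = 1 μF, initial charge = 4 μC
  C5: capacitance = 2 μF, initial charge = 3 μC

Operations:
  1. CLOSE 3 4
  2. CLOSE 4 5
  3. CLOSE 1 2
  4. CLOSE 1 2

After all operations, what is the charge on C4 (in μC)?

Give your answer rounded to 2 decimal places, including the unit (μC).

Initial: C1(6μF, Q=11μC, V=1.83V), C2(4μF, Q=5μC, V=1.25V), C3(3μF, Q=8μC, V=2.67V), C4(1μF, Q=4μC, V=4.00V), C5(2μF, Q=3μC, V=1.50V)
Op 1: CLOSE 3-4: Q_total=12.00, C_total=4.00, V=3.00; Q3=9.00, Q4=3.00; dissipated=0.667
Op 2: CLOSE 4-5: Q_total=6.00, C_total=3.00, V=2.00; Q4=2.00, Q5=4.00; dissipated=0.750
Op 3: CLOSE 1-2: Q_total=16.00, C_total=10.00, V=1.60; Q1=9.60, Q2=6.40; dissipated=0.408
Op 4: CLOSE 1-2: Q_total=16.00, C_total=10.00, V=1.60; Q1=9.60, Q2=6.40; dissipated=0.000
Final charges: Q1=9.60, Q2=6.40, Q3=9.00, Q4=2.00, Q5=4.00

Answer: 2.00 μC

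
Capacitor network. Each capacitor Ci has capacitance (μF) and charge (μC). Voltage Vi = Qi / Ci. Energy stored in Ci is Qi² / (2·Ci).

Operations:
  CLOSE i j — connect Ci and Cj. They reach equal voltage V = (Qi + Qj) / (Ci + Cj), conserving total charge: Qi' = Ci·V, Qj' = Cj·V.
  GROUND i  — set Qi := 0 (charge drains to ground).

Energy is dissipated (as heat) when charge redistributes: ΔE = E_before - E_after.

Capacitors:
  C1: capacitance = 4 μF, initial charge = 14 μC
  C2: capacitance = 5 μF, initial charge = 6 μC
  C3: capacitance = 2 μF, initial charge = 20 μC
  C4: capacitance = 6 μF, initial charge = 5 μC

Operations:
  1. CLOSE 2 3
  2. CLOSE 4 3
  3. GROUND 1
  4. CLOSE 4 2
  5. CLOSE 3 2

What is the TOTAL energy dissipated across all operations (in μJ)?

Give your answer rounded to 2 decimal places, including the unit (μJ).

Answer: 93.09 μJ

Derivation:
Initial: C1(4μF, Q=14μC, V=3.50V), C2(5μF, Q=6μC, V=1.20V), C3(2μF, Q=20μC, V=10.00V), C4(6μF, Q=5μC, V=0.83V)
Op 1: CLOSE 2-3: Q_total=26.00, C_total=7.00, V=3.71; Q2=18.57, Q3=7.43; dissipated=55.314
Op 2: CLOSE 4-3: Q_total=12.43, C_total=8.00, V=1.55; Q4=9.32, Q3=3.11; dissipated=6.225
Op 3: GROUND 1: Q1=0; energy lost=24.500
Op 4: CLOSE 4-2: Q_total=27.89, C_total=11.00, V=2.54; Q4=15.21, Q2=12.68; dissipated=6.366
Op 5: CLOSE 3-2: Q_total=15.79, C_total=7.00, V=2.26; Q3=4.51, Q2=11.28; dissipated=0.689
Total dissipated: 93.095 μJ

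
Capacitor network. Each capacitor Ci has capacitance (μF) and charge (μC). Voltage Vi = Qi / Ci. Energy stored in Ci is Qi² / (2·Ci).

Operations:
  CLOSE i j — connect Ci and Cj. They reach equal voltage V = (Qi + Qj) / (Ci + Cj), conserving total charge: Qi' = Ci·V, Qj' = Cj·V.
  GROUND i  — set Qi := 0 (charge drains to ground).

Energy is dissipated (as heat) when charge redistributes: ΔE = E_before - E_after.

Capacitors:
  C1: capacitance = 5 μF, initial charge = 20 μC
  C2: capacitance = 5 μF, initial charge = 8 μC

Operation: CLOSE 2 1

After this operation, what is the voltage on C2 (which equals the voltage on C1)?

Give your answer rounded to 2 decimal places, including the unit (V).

Initial: C1(5μF, Q=20μC, V=4.00V), C2(5μF, Q=8μC, V=1.60V)
Op 1: CLOSE 2-1: Q_total=28.00, C_total=10.00, V=2.80; Q2=14.00, Q1=14.00; dissipated=7.200

Answer: 2.80 V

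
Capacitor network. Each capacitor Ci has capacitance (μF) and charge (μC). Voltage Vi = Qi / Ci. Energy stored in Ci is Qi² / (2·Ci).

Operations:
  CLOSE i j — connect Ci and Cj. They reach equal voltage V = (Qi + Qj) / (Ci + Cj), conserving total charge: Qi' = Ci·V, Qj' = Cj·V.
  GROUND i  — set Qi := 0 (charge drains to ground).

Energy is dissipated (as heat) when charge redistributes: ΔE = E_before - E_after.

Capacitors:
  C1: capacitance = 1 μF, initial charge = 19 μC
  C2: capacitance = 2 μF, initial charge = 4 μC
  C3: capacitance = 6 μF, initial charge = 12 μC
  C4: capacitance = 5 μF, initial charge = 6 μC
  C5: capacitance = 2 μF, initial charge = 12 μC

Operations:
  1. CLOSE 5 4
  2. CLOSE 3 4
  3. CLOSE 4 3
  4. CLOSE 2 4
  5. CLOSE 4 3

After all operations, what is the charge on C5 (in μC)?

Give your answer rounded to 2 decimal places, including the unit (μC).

Initial: C1(1μF, Q=19μC, V=19.00V), C2(2μF, Q=4μC, V=2.00V), C3(6μF, Q=12μC, V=2.00V), C4(5μF, Q=6μC, V=1.20V), C5(2μF, Q=12μC, V=6.00V)
Op 1: CLOSE 5-4: Q_total=18.00, C_total=7.00, V=2.57; Q5=5.14, Q4=12.86; dissipated=16.457
Op 2: CLOSE 3-4: Q_total=24.86, C_total=11.00, V=2.26; Q3=13.56, Q4=11.30; dissipated=0.445
Op 3: CLOSE 4-3: Q_total=24.86, C_total=11.00, V=2.26; Q4=11.30, Q3=13.56; dissipated=0.000
Op 4: CLOSE 2-4: Q_total=15.30, C_total=7.00, V=2.19; Q2=4.37, Q4=10.93; dissipated=0.048
Op 5: CLOSE 4-3: Q_total=24.49, C_total=11.00, V=2.23; Q4=11.13, Q3=13.36; dissipated=0.008
Final charges: Q1=19.00, Q2=4.37, Q3=13.36, Q4=11.13, Q5=5.14

Answer: 5.14 μC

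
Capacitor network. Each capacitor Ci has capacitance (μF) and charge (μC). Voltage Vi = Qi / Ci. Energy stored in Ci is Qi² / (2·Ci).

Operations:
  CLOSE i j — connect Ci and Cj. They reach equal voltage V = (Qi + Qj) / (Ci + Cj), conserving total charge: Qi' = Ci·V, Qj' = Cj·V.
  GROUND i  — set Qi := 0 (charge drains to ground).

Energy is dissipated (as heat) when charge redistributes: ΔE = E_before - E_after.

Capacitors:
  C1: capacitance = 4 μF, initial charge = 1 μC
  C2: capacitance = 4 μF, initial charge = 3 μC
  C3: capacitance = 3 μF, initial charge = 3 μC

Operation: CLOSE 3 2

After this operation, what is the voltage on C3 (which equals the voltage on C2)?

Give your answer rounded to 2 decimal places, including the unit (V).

Initial: C1(4μF, Q=1μC, V=0.25V), C2(4μF, Q=3μC, V=0.75V), C3(3μF, Q=3μC, V=1.00V)
Op 1: CLOSE 3-2: Q_total=6.00, C_total=7.00, V=0.86; Q3=2.57, Q2=3.43; dissipated=0.054

Answer: 0.86 V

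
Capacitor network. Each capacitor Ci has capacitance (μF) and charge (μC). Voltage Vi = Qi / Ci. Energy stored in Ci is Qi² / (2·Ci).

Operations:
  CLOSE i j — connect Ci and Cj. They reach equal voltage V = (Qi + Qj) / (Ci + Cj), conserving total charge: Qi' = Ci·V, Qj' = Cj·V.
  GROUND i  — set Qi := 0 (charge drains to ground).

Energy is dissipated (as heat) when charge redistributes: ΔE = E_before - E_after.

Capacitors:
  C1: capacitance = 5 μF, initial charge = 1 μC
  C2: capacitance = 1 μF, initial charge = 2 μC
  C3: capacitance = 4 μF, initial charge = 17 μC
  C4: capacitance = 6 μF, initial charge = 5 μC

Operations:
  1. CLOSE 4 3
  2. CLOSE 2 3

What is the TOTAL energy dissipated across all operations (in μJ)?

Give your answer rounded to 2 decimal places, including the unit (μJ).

Answer: 14.02 μJ

Derivation:
Initial: C1(5μF, Q=1μC, V=0.20V), C2(1μF, Q=2μC, V=2.00V), C3(4μF, Q=17μC, V=4.25V), C4(6μF, Q=5μC, V=0.83V)
Op 1: CLOSE 4-3: Q_total=22.00, C_total=10.00, V=2.20; Q4=13.20, Q3=8.80; dissipated=14.008
Op 2: CLOSE 2-3: Q_total=10.80, C_total=5.00, V=2.16; Q2=2.16, Q3=8.64; dissipated=0.016
Total dissipated: 14.024 μJ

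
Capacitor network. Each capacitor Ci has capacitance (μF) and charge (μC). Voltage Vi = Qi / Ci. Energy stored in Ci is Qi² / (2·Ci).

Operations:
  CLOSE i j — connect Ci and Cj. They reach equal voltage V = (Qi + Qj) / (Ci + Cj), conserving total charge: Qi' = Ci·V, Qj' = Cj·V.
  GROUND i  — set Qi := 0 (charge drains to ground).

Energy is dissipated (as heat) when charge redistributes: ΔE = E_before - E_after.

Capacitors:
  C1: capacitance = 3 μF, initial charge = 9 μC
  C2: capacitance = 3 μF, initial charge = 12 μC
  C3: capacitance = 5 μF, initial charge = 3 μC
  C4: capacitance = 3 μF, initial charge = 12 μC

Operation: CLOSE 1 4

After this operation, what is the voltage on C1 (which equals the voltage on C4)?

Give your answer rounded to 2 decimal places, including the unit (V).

Initial: C1(3μF, Q=9μC, V=3.00V), C2(3μF, Q=12μC, V=4.00V), C3(5μF, Q=3μC, V=0.60V), C4(3μF, Q=12μC, V=4.00V)
Op 1: CLOSE 1-4: Q_total=21.00, C_total=6.00, V=3.50; Q1=10.50, Q4=10.50; dissipated=0.750

Answer: 3.50 V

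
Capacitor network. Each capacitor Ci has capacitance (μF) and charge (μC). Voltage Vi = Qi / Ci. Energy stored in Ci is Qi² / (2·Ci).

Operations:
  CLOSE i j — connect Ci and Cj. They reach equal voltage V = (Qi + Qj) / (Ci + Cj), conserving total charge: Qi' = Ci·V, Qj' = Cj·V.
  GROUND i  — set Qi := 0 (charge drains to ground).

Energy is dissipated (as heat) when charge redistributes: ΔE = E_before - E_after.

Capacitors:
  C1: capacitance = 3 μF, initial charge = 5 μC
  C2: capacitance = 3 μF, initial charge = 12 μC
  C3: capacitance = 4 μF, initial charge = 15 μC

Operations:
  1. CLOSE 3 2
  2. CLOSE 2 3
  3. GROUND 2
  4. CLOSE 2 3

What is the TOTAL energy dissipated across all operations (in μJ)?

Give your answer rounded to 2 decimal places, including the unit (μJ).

Initial: C1(3μF, Q=5μC, V=1.67V), C2(3μF, Q=12μC, V=4.00V), C3(4μF, Q=15μC, V=3.75V)
Op 1: CLOSE 3-2: Q_total=27.00, C_total=7.00, V=3.86; Q3=15.43, Q2=11.57; dissipated=0.054
Op 2: CLOSE 2-3: Q_total=27.00, C_total=7.00, V=3.86; Q2=11.57, Q3=15.43; dissipated=0.000
Op 3: GROUND 2: Q2=0; energy lost=22.316
Op 4: CLOSE 2-3: Q_total=15.43, C_total=7.00, V=2.20; Q2=6.61, Q3=8.82; dissipated=12.752
Total dissipated: 35.122 μJ

Answer: 35.12 μJ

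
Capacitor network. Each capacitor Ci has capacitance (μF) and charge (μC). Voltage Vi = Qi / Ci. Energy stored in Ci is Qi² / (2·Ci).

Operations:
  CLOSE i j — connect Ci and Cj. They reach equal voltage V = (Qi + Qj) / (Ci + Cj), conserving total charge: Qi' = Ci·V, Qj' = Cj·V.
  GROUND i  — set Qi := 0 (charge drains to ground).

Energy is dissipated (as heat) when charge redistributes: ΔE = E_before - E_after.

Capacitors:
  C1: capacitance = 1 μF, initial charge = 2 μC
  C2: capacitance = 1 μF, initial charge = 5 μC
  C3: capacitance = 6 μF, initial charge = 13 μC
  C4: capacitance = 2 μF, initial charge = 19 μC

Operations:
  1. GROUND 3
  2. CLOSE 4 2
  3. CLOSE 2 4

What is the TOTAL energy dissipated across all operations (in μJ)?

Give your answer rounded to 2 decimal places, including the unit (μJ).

Answer: 20.83 μJ

Derivation:
Initial: C1(1μF, Q=2μC, V=2.00V), C2(1μF, Q=5μC, V=5.00V), C3(6μF, Q=13μC, V=2.17V), C4(2μF, Q=19μC, V=9.50V)
Op 1: GROUND 3: Q3=0; energy lost=14.083
Op 2: CLOSE 4-2: Q_total=24.00, C_total=3.00, V=8.00; Q4=16.00, Q2=8.00; dissipated=6.750
Op 3: CLOSE 2-4: Q_total=24.00, C_total=3.00, V=8.00; Q2=8.00, Q4=16.00; dissipated=0.000
Total dissipated: 20.833 μJ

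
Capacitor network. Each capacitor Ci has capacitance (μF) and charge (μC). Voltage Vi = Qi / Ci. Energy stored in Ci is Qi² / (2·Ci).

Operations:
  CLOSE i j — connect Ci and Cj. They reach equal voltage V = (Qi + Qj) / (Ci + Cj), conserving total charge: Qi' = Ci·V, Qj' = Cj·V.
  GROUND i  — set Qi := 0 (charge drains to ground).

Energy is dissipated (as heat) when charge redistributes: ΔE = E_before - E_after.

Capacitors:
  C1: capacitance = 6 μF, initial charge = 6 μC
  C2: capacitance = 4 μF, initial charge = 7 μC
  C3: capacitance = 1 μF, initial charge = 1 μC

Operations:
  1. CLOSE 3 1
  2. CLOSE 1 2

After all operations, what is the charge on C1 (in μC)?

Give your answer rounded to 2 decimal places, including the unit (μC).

Answer: 7.80 μC

Derivation:
Initial: C1(6μF, Q=6μC, V=1.00V), C2(4μF, Q=7μC, V=1.75V), C3(1μF, Q=1μC, V=1.00V)
Op 1: CLOSE 3-1: Q_total=7.00, C_total=7.00, V=1.00; Q3=1.00, Q1=6.00; dissipated=0.000
Op 2: CLOSE 1-2: Q_total=13.00, C_total=10.00, V=1.30; Q1=7.80, Q2=5.20; dissipated=0.675
Final charges: Q1=7.80, Q2=5.20, Q3=1.00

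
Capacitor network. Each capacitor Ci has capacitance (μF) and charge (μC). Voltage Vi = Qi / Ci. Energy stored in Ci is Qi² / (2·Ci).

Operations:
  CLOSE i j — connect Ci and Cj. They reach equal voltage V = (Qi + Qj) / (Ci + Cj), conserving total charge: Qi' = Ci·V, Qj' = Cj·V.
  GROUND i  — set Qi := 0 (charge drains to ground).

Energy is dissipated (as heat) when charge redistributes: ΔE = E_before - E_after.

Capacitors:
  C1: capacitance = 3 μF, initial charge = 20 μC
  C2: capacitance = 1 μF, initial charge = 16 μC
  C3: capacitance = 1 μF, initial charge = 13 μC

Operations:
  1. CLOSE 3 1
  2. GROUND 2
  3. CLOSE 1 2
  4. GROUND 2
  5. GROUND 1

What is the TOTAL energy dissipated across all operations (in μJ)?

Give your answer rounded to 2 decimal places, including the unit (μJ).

Answer: 245.14 μJ

Derivation:
Initial: C1(3μF, Q=20μC, V=6.67V), C2(1μF, Q=16μC, V=16.00V), C3(1μF, Q=13μC, V=13.00V)
Op 1: CLOSE 3-1: Q_total=33.00, C_total=4.00, V=8.25; Q3=8.25, Q1=24.75; dissipated=15.042
Op 2: GROUND 2: Q2=0; energy lost=128.000
Op 3: CLOSE 1-2: Q_total=24.75, C_total=4.00, V=6.19; Q1=18.56, Q2=6.19; dissipated=25.523
Op 4: GROUND 2: Q2=0; energy lost=19.143
Op 5: GROUND 1: Q1=0; energy lost=57.428
Total dissipated: 245.135 μJ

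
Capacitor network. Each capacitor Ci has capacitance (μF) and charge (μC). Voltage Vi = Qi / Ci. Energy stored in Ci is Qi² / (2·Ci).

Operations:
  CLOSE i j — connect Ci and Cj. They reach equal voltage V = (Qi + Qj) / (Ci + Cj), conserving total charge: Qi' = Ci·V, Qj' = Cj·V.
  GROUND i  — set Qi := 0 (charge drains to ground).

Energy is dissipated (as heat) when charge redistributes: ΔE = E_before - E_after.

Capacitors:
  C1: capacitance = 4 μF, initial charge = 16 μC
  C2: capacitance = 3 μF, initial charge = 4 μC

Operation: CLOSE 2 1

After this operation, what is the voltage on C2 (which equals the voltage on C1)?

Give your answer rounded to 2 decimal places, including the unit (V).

Answer: 2.86 V

Derivation:
Initial: C1(4μF, Q=16μC, V=4.00V), C2(3μF, Q=4μC, V=1.33V)
Op 1: CLOSE 2-1: Q_total=20.00, C_total=7.00, V=2.86; Q2=8.57, Q1=11.43; dissipated=6.095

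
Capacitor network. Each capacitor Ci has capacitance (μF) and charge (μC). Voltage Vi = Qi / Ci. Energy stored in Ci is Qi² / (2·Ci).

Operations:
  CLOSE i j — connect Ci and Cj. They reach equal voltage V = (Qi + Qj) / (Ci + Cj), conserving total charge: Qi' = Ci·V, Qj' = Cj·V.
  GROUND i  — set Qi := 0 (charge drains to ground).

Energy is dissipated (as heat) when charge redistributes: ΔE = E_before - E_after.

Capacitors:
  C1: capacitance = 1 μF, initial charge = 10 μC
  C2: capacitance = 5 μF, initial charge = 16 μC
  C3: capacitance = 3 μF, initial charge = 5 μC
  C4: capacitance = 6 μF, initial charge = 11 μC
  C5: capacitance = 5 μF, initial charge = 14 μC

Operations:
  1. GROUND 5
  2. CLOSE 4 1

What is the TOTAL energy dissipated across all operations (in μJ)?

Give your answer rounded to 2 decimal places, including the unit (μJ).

Answer: 48.18 μJ

Derivation:
Initial: C1(1μF, Q=10μC, V=10.00V), C2(5μF, Q=16μC, V=3.20V), C3(3μF, Q=5μC, V=1.67V), C4(6μF, Q=11μC, V=1.83V), C5(5μF, Q=14μC, V=2.80V)
Op 1: GROUND 5: Q5=0; energy lost=19.600
Op 2: CLOSE 4-1: Q_total=21.00, C_total=7.00, V=3.00; Q4=18.00, Q1=3.00; dissipated=28.583
Total dissipated: 48.183 μJ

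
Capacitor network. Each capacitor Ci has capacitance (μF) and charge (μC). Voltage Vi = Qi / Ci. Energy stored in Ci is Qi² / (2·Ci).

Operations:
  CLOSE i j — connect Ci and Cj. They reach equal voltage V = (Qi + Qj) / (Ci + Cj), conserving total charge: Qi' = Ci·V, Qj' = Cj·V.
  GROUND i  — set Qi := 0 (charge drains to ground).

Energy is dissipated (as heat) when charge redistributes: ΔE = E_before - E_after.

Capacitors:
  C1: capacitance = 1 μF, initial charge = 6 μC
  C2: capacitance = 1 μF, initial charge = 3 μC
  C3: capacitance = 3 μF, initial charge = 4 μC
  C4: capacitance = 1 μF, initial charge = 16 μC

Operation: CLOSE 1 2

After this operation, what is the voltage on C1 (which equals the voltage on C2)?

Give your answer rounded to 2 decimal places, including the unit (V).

Initial: C1(1μF, Q=6μC, V=6.00V), C2(1μF, Q=3μC, V=3.00V), C3(3μF, Q=4μC, V=1.33V), C4(1μF, Q=16μC, V=16.00V)
Op 1: CLOSE 1-2: Q_total=9.00, C_total=2.00, V=4.50; Q1=4.50, Q2=4.50; dissipated=2.250

Answer: 4.50 V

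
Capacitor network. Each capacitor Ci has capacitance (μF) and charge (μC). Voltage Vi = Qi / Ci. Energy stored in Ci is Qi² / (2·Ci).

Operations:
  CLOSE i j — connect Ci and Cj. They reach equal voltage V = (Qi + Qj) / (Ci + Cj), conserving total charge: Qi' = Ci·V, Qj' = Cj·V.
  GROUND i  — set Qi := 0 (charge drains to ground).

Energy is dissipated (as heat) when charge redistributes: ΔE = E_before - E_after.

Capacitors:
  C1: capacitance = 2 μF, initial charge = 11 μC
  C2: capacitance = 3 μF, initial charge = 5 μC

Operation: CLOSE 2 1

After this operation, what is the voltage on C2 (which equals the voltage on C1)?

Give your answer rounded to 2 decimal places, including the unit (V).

Answer: 3.20 V

Derivation:
Initial: C1(2μF, Q=11μC, V=5.50V), C2(3μF, Q=5μC, V=1.67V)
Op 1: CLOSE 2-1: Q_total=16.00, C_total=5.00, V=3.20; Q2=9.60, Q1=6.40; dissipated=8.817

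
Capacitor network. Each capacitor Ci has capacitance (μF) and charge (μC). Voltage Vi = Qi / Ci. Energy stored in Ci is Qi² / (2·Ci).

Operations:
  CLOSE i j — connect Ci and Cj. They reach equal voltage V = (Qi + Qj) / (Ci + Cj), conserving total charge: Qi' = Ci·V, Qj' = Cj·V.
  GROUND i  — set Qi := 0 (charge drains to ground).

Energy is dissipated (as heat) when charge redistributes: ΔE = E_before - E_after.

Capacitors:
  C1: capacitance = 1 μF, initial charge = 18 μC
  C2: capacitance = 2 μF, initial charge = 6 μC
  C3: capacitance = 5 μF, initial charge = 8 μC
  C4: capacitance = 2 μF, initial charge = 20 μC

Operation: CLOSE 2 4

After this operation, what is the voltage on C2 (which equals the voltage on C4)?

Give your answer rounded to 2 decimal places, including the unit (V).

Answer: 6.50 V

Derivation:
Initial: C1(1μF, Q=18μC, V=18.00V), C2(2μF, Q=6μC, V=3.00V), C3(5μF, Q=8μC, V=1.60V), C4(2μF, Q=20μC, V=10.00V)
Op 1: CLOSE 2-4: Q_total=26.00, C_total=4.00, V=6.50; Q2=13.00, Q4=13.00; dissipated=24.500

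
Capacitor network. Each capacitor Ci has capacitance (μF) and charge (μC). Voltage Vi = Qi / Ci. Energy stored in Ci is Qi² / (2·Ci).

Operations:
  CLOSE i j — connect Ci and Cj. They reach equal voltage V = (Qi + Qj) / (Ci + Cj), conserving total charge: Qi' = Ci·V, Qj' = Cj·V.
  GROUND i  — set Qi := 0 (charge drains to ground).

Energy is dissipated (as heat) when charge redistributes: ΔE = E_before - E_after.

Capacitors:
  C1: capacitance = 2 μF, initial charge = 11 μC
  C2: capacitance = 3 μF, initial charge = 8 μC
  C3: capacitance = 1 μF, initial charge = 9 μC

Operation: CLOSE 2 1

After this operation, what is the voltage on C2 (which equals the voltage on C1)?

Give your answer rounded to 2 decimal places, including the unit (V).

Initial: C1(2μF, Q=11μC, V=5.50V), C2(3μF, Q=8μC, V=2.67V), C3(1μF, Q=9μC, V=9.00V)
Op 1: CLOSE 2-1: Q_total=19.00, C_total=5.00, V=3.80; Q2=11.40, Q1=7.60; dissipated=4.817

Answer: 3.80 V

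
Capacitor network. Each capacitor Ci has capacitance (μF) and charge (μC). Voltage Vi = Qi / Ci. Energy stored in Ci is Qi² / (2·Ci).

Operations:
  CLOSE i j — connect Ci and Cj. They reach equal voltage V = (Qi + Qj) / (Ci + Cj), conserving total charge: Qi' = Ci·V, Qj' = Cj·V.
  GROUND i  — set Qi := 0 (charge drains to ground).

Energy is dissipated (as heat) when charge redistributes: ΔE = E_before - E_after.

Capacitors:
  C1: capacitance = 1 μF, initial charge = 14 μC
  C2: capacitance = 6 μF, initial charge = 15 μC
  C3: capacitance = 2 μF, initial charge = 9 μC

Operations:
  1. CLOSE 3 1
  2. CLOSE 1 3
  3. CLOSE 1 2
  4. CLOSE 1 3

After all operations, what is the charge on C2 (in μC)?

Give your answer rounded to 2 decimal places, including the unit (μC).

Initial: C1(1μF, Q=14μC, V=14.00V), C2(6μF, Q=15μC, V=2.50V), C3(2μF, Q=9μC, V=4.50V)
Op 1: CLOSE 3-1: Q_total=23.00, C_total=3.00, V=7.67; Q3=15.33, Q1=7.67; dissipated=30.083
Op 2: CLOSE 1-3: Q_total=23.00, C_total=3.00, V=7.67; Q1=7.67, Q3=15.33; dissipated=0.000
Op 3: CLOSE 1-2: Q_total=22.67, C_total=7.00, V=3.24; Q1=3.24, Q2=19.43; dissipated=11.440
Op 4: CLOSE 1-3: Q_total=18.57, C_total=3.00, V=6.19; Q1=6.19, Q3=12.38; dissipated=6.537
Final charges: Q1=6.19, Q2=19.43, Q3=12.38

Answer: 19.43 μC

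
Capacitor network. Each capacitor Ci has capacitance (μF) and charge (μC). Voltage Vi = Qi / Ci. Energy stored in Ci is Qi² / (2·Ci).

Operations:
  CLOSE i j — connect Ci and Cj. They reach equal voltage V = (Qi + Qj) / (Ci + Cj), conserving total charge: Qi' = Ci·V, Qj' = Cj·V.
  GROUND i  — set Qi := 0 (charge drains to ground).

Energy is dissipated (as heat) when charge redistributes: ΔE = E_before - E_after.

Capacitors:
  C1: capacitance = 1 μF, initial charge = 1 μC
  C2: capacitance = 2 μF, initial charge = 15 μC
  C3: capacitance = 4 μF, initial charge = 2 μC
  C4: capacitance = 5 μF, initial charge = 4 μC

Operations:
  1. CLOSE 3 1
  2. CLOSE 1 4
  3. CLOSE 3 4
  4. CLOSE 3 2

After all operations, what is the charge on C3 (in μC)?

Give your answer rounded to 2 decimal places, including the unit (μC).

Answer: 11.85 μC

Derivation:
Initial: C1(1μF, Q=1μC, V=1.00V), C2(2μF, Q=15μC, V=7.50V), C3(4μF, Q=2μC, V=0.50V), C4(5μF, Q=4μC, V=0.80V)
Op 1: CLOSE 3-1: Q_total=3.00, C_total=5.00, V=0.60; Q3=2.40, Q1=0.60; dissipated=0.100
Op 2: CLOSE 1-4: Q_total=4.60, C_total=6.00, V=0.77; Q1=0.77, Q4=3.83; dissipated=0.017
Op 3: CLOSE 3-4: Q_total=6.23, C_total=9.00, V=0.69; Q3=2.77, Q4=3.46; dissipated=0.031
Op 4: CLOSE 3-2: Q_total=17.77, C_total=6.00, V=2.96; Q3=11.85, Q2=5.92; dissipated=30.894
Final charges: Q1=0.77, Q2=5.92, Q3=11.85, Q4=3.46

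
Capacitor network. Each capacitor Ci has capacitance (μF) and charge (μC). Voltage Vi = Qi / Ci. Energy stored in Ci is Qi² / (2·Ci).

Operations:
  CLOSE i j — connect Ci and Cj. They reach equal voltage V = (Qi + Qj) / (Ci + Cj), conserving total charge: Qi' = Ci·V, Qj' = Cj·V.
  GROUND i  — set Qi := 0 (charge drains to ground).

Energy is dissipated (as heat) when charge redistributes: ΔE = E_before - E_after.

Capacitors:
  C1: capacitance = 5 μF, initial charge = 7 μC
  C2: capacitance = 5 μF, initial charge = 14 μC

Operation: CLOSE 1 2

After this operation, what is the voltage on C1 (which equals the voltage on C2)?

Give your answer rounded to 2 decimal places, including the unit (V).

Answer: 2.10 V

Derivation:
Initial: C1(5μF, Q=7μC, V=1.40V), C2(5μF, Q=14μC, V=2.80V)
Op 1: CLOSE 1-2: Q_total=21.00, C_total=10.00, V=2.10; Q1=10.50, Q2=10.50; dissipated=2.450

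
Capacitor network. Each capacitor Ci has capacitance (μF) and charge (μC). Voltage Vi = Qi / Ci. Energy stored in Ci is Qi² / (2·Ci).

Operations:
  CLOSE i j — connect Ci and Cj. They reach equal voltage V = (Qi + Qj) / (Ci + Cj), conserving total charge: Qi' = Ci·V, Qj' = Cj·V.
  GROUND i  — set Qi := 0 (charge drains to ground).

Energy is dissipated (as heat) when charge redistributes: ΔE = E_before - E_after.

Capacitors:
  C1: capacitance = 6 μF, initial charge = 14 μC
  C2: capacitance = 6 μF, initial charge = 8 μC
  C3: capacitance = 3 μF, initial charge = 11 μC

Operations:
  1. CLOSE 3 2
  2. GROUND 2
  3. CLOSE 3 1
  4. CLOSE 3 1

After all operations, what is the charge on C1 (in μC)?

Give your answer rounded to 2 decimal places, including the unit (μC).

Answer: 13.56 μC

Derivation:
Initial: C1(6μF, Q=14μC, V=2.33V), C2(6μF, Q=8μC, V=1.33V), C3(3μF, Q=11μC, V=3.67V)
Op 1: CLOSE 3-2: Q_total=19.00, C_total=9.00, V=2.11; Q3=6.33, Q2=12.67; dissipated=5.444
Op 2: GROUND 2: Q2=0; energy lost=13.370
Op 3: CLOSE 3-1: Q_total=20.33, C_total=9.00, V=2.26; Q3=6.78, Q1=13.56; dissipated=0.049
Op 4: CLOSE 3-1: Q_total=20.33, C_total=9.00, V=2.26; Q3=6.78, Q1=13.56; dissipated=0.000
Final charges: Q1=13.56, Q2=0.00, Q3=6.78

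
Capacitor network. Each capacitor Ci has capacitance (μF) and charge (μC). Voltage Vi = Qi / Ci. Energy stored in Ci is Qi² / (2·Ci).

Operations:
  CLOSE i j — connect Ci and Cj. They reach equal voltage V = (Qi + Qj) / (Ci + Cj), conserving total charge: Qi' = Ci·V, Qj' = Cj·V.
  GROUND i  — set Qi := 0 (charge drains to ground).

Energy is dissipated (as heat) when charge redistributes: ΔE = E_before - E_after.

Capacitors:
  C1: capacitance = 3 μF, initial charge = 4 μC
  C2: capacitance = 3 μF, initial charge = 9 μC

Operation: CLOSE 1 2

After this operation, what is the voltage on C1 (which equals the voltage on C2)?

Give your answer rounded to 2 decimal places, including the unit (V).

Initial: C1(3μF, Q=4μC, V=1.33V), C2(3μF, Q=9μC, V=3.00V)
Op 1: CLOSE 1-2: Q_total=13.00, C_total=6.00, V=2.17; Q1=6.50, Q2=6.50; dissipated=2.083

Answer: 2.17 V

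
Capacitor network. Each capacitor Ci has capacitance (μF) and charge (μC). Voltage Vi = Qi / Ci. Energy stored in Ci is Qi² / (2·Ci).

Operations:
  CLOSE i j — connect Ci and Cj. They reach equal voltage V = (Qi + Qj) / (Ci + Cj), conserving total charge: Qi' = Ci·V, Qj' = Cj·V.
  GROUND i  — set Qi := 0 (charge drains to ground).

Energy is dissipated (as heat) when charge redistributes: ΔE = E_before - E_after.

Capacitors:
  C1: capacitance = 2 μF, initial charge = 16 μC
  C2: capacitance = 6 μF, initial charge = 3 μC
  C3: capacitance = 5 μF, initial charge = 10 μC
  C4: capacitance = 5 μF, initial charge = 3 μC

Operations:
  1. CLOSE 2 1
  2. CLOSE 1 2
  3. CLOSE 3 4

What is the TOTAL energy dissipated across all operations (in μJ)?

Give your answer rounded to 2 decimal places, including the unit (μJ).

Answer: 44.64 μJ

Derivation:
Initial: C1(2μF, Q=16μC, V=8.00V), C2(6μF, Q=3μC, V=0.50V), C3(5μF, Q=10μC, V=2.00V), C4(5μF, Q=3μC, V=0.60V)
Op 1: CLOSE 2-1: Q_total=19.00, C_total=8.00, V=2.38; Q2=14.25, Q1=4.75; dissipated=42.188
Op 2: CLOSE 1-2: Q_total=19.00, C_total=8.00, V=2.38; Q1=4.75, Q2=14.25; dissipated=0.000
Op 3: CLOSE 3-4: Q_total=13.00, C_total=10.00, V=1.30; Q3=6.50, Q4=6.50; dissipated=2.450
Total dissipated: 44.638 μJ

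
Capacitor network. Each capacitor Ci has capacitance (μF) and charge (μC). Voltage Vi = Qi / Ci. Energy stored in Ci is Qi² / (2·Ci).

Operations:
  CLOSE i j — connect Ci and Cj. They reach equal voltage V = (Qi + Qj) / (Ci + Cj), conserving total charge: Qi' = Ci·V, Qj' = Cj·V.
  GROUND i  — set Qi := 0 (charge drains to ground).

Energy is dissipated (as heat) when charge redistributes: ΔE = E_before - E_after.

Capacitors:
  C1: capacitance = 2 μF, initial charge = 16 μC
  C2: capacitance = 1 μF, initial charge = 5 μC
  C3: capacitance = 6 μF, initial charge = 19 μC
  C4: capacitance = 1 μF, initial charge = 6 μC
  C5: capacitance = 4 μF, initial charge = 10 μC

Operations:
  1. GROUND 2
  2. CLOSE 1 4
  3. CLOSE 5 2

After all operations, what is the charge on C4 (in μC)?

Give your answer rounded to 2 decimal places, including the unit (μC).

Answer: 7.33 μC

Derivation:
Initial: C1(2μF, Q=16μC, V=8.00V), C2(1μF, Q=5μC, V=5.00V), C3(6μF, Q=19μC, V=3.17V), C4(1μF, Q=6μC, V=6.00V), C5(4μF, Q=10μC, V=2.50V)
Op 1: GROUND 2: Q2=0; energy lost=12.500
Op 2: CLOSE 1-4: Q_total=22.00, C_total=3.00, V=7.33; Q1=14.67, Q4=7.33; dissipated=1.333
Op 3: CLOSE 5-2: Q_total=10.00, C_total=5.00, V=2.00; Q5=8.00, Q2=2.00; dissipated=2.500
Final charges: Q1=14.67, Q2=2.00, Q3=19.00, Q4=7.33, Q5=8.00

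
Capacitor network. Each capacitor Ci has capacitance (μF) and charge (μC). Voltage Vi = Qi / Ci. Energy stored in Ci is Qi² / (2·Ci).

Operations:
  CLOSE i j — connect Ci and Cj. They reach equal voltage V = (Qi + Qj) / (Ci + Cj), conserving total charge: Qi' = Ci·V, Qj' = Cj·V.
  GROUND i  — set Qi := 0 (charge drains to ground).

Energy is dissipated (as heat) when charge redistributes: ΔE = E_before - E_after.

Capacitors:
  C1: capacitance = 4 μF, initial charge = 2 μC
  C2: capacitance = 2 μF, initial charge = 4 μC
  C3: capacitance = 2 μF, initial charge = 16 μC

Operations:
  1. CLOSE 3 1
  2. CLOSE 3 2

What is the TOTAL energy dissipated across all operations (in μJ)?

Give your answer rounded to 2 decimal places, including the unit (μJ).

Initial: C1(4μF, Q=2μC, V=0.50V), C2(2μF, Q=4μC, V=2.00V), C3(2μF, Q=16μC, V=8.00V)
Op 1: CLOSE 3-1: Q_total=18.00, C_total=6.00, V=3.00; Q3=6.00, Q1=12.00; dissipated=37.500
Op 2: CLOSE 3-2: Q_total=10.00, C_total=4.00, V=2.50; Q3=5.00, Q2=5.00; dissipated=0.500
Total dissipated: 38.000 μJ

Answer: 38.00 μJ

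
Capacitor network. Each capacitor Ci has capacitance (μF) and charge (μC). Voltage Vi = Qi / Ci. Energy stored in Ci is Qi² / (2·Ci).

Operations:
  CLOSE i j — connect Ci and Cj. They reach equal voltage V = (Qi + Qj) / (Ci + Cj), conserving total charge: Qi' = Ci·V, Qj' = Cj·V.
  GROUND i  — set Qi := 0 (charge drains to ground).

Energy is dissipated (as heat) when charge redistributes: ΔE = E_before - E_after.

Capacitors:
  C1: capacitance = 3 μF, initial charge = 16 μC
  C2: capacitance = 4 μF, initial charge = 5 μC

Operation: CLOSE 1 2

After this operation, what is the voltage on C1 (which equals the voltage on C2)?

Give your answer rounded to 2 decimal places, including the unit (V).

Initial: C1(3μF, Q=16μC, V=5.33V), C2(4μF, Q=5μC, V=1.25V)
Op 1: CLOSE 1-2: Q_total=21.00, C_total=7.00, V=3.00; Q1=9.00, Q2=12.00; dissipated=14.292

Answer: 3.00 V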